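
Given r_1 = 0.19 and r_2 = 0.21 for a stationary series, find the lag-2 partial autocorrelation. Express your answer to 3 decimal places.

0.180

φ_{22} = (r_2 − r_1²) / (1 − r_1²)
r_1² = (0.19)² = 0.0361
Numerator = 0.21 − 0.0361 = 0.1739; denominator = 1 − 0.0361 = 0.9639
φ_{22} = 0.1739 / 0.9639 = 0.180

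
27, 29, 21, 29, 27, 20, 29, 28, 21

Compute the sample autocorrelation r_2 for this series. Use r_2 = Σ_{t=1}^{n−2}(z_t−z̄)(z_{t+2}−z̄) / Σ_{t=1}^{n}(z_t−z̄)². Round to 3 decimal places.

-0.378

Mean z̄ = (27 + 29 + 21 + 29 + 27 + 20 + 29 + 28 + 21)/9 = 25.6667
Numerator Σ_{t=1}^{7}(z_t−z̄)(z_{t+2}−z̄) = -44.5556
Denominator Σ(z_t−z̄)² = 118.0000
r_2 = -44.5556 / 118.0000 = -0.378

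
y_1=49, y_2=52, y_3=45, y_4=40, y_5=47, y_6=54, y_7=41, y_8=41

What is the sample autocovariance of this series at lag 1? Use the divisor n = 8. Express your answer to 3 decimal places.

0.576

Mean ȳ = (49 + 52 + 45 + 40 + 47 + 54 + 41 + 41)/8 = 46.1250
Deviations: 2.8750, 5.8750, -1.1250, -6.1250, 0.8750, 7.8750, -5.1250, -5.1250
Σ_{t=1}^{7}(y_t−ȳ)(y_{t+1}−ȳ) = 4.6094
γ_1 = 4.6094 / 8 = 0.576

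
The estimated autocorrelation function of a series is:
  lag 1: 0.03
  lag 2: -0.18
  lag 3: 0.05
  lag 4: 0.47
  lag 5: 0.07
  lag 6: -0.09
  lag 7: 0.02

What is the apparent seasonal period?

4

The largest autocorrelation is r_4 = 0.47; the remaining lags stay at or below 0.07.
The dominant spike at lag 4 indicates a seasonal period of 4.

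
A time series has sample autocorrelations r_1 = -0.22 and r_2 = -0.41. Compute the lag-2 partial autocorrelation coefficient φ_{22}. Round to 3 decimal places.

φ_{22} = (r_2 − r_1²) / (1 − r_1²)
r_1² = (-0.22)² = 0.0484
Numerator = -0.41 − 0.0484 = -0.4584; denominator = 1 − 0.0484 = 0.9516
φ_{22} = -0.4584 / 0.9516 = -0.482

-0.482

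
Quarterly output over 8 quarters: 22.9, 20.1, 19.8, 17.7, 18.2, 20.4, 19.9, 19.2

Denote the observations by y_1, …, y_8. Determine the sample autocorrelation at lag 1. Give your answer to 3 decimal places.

Mean ȳ = (22.9 + 20.1 + 19.8 + 17.7 + 18.2 + 20.4 + 19.9 + 19.2)/8 = 19.7750
Deviations from mean: 3.1250, 0.3250, 0.0250, -2.0750, -1.5750, 0.6250, 0.1250, -0.5750
Σ(y_t−ȳ)(y_{t+1}−ȳ) = (1.0156) + (0.0081) + (-0.0519) + (3.2681) + (-0.9844) + (0.0781) + (-0.0719) = 3.2619
Denominator Σ(y_t−ȳ)² = 17.3950
r_1 = 3.2619 / 17.3950 = 0.188

0.188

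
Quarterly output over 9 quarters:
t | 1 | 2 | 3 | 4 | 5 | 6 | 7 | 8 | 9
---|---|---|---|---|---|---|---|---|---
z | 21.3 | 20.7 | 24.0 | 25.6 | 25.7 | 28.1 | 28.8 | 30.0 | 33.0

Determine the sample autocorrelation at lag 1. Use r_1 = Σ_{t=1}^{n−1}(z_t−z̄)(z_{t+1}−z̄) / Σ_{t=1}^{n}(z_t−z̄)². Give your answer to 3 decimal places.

0.616

Mean z̄ = (21.3 + 20.7 + 24.0 + 25.6 + 25.7 + 28.1 + 28.8 + 30.0 + 33.0)/9 = 26.3556
Numerator Σ_{t=1}^{8}(z_t−z̄)(z_{t+1}−z̄) = 80.4336
Denominator Σ(z_t−z̄)² = 130.5422
r_1 = 80.4336 / 130.5422 = 0.616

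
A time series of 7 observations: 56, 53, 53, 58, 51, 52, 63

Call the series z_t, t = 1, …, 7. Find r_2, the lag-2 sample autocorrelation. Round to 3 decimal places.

-0.380

Mean z̄ = (56 + 53 + 53 + 58 + 51 + 52 + 63)/7 = 55.1429
Deviations from mean: 0.8571, -2.1429, -2.1429, 2.8571, -4.1429, -3.1429, 7.8571
Numerator Σ_{t=1}^{5}(z_t−z̄)(z_{t+2}−z̄) = -40.6122
Denominator Σ(z_t−z̄)² = 106.8571
r_2 = -40.6122 / 106.8571 = -0.380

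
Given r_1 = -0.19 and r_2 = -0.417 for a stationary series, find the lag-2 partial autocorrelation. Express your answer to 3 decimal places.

φ_{22} = (r_2 − r_1²) / (1 − r_1²)
r_1² = (-0.19)² = 0.0361
Numerator = -0.417 − 0.0361 = -0.4531; denominator = 1 − 0.0361 = 0.9639
φ_{22} = -0.4531 / 0.9639 = -0.470

-0.470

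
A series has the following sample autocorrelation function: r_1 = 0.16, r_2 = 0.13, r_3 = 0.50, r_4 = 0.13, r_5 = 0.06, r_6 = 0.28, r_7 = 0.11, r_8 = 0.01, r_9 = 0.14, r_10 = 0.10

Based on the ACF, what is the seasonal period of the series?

The largest autocorrelation is r_3 = 0.50, with a weaker echo at lag 6 (0.28); the remaining lags stay at or below 0.16.
The dominant spike at lag 3 indicates a seasonal period of 3.

3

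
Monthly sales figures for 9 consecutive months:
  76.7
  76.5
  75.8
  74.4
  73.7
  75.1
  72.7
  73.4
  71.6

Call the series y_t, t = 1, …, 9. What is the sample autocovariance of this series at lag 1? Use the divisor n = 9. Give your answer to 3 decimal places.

Mean ȳ = (76.7 + 76.5 + 75.8 + 74.4 + 73.7 + 75.1 + 72.7 + 73.4 + 71.6)/9 = 74.4333
Σ_{t=1}^{8}(y_t−ȳ)(y_{t+1}−ȳ) = 10.5622
γ_1 = 10.5622 / 9 = 1.174

1.174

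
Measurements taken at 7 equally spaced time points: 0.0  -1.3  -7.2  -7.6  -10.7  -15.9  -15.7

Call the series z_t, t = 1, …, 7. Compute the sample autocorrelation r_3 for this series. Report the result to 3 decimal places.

-0.103

Mean z̄ = (0.0 − 1.3 − 7.2 − 7.6 − 10.7 − 15.9 − 15.7)/7 = -8.3429
Σ(z_t−z̄)(z_{t+3}−z̄) = (6.1976) + (-16.6010) + (-8.6367) + (-5.4653) = -24.5055
Denominator Σ(z_t−z̄)² = 237.8571
r_3 = -24.5055 / 237.8571 = -0.103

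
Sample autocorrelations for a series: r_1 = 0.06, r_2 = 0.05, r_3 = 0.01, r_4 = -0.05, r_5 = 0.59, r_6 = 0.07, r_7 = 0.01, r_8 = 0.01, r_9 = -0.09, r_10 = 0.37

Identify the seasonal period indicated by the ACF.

The largest autocorrelation is r_5 = 0.59, with a weaker echo at lag 10 (0.37); the remaining lags stay at or below 0.07.
The dominant spike at lag 5 indicates a seasonal period of 5.

5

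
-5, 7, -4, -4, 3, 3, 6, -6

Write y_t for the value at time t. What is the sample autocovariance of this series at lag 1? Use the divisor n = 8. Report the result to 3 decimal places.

Mean ȳ = (-5 + 7 − 4 − 4 + 3 + 3 + 6 − 6)/8 = 0.0000
Σ_{t=1}^{7}(y_t−ȳ)(y_{t+1}−ȳ) = -68.0000
γ_1 = -68.0000 / 8 = -8.500

-8.500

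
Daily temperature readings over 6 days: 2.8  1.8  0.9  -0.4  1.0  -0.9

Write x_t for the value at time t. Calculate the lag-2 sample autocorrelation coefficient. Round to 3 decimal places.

Mean x̄ = (2.8 + 1.8 + 0.9 − 0.4 + 1.0 − 0.9)/6 = 0.8667
Deviations from mean: 1.9333, 0.9333, 0.0333, -1.2667, 0.1333, -1.7667
Numerator Σ_{t=1}^{4}(x_t−x̄)(x_{t+2}−x̄) = 1.1244
Denominator Σ(x_t−x̄)² = 9.3533
r_2 = 1.1244 / 9.3533 = 0.120

0.120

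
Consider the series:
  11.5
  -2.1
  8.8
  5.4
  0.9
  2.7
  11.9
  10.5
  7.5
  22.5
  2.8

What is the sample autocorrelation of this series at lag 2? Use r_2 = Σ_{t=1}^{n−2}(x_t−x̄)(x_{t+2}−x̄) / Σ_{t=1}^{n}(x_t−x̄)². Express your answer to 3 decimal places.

0.062

Mean x̄ = (11.5 − 2.1 + 8.8 + 5.4 + 0.9 + 2.7 + 11.9 + 10.5 + 7.5 + 22.5 + 2.8)/11 = 7.4909
Numerator Σ_{t=1}^{9}(x_t−x̄)(x_{t+2}−x̄) = 28.3762
Denominator Σ(x_t−x̄)² = 456.3091
r_2 = 28.3762 / 456.3091 = 0.062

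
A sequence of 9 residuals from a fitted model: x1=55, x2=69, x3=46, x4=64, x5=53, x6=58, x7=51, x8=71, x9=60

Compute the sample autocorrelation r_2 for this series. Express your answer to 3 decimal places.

0.347

Mean x̄ = (55 + 69 + 46 + 64 + 53 + 58 + 51 + 71 + 60)/9 = 58.5556
Numerator Σ_{t=1}^{7}(x_t−x̄)(x_{t+2}−x̄) = 192.3827
Denominator Σ(x_t−x̄)² = 554.2222
r_2 = 192.3827 / 554.2222 = 0.347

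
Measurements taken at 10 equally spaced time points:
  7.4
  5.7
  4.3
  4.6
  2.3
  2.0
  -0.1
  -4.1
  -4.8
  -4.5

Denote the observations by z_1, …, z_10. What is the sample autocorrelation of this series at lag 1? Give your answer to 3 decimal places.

0.716

Mean z̄ = (7.4 + 5.7 + 4.3 + 4.6 + 2.3 + 2.0 − 0.1 − 4.1 − 4.8 − 4.5)/10 = 1.2800
Numerator Σ_{t=1}^{9}(z_t−z̄)(z_{t+1}−z̄) = 128.8296
Denominator Σ(z_t−z̄)² = 179.9160
r_1 = 128.8296 / 179.9160 = 0.716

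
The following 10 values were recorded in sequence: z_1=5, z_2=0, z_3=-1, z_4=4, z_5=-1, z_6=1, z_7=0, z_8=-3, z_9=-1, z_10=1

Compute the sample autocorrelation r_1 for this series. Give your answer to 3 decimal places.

-0.129

Mean z̄ = (5 + 0 − 1 + 4 − 1 + 1 + 0 − 3 − 1 + 1)/10 = 0.5000
Numerator Σ_{t=1}^{9}(z_t−z̄)(z_{t+1}−z̄) = -6.7500
Denominator Σ(z_t−z̄)² = 52.5000
r_1 = -6.7500 / 52.5000 = -0.129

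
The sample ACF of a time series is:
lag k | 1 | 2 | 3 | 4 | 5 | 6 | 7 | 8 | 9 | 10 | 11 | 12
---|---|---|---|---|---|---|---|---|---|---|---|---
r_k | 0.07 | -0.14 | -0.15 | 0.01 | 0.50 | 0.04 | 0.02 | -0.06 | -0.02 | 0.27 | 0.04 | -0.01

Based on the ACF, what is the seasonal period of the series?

The largest autocorrelation is r_5 = 0.50, with a weaker echo at lag 10 (0.27); the remaining lags stay at or below 0.07.
The dominant spike at lag 5 indicates a seasonal period of 5.

5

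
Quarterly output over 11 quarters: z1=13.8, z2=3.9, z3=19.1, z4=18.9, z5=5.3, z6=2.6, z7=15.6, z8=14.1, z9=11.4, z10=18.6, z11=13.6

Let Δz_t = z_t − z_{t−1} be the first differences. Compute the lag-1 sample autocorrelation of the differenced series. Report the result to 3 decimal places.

-0.283

First differences Δz: -9.9, 15.2, -0.2, -13.6, -2.7, 13.0, -1.5, -2.7, 7.2, -5.0
Mean of differences = -0.0200
Numerator Σ(Δz_t−Δz̄)(Δz_{t+1}−Δz̄) = -219.7764
Denominator Σ(Δz_t−Δz̄)² = 776.7160
r_1(Δz) = -219.7764 / 776.7160 = -0.283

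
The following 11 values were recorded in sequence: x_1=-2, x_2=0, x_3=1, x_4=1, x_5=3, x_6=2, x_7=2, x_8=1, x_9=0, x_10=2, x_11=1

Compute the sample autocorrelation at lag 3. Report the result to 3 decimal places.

Mean x̄ = (-2 + 0 + 1 + 1 + 3 + 2 + 2 + 1 + 0 + 2 + 1)/11 = 1.0000
Numerator Σ_{t=1}^{8}(x_t−x̄)(x_{t+3}−x̄) = -2.0000
Denominator Σ(x_t−x̄)² = 18.0000
r_3 = -2.0000 / 18.0000 = -0.111

-0.111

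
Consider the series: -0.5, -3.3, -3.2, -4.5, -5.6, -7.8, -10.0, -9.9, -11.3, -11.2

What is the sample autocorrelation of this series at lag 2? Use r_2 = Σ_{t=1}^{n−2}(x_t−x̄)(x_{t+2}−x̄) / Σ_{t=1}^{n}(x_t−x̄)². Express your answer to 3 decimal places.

0.455

Mean x̄ = (-0.5 − 3.3 − 3.2 − 4.5 − 5.6 − 7.8 − 10.0 − 9.9 − 11.3 − 11.2)/10 = -6.7300
Numerator Σ_{t=1}^{8}(x_t−x̄)(x_{t+2}−x̄) = 60.0542
Denominator Σ(x_t−x̄)² = 132.0410
r_2 = 60.0542 / 132.0410 = 0.455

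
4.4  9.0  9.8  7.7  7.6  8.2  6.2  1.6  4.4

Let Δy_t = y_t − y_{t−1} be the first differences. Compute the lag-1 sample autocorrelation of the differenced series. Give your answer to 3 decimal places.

-0.046

First differences Δy: 4.6, 0.8, -2.1, -0.1, 0.6, -2.0, -4.6, 2.8
Mean of differences = 0.0000
Numerator Σ(Δy_t−Δȳ)(Δy_{t+1}−Δȳ) = -2.7300
Denominator Σ(Δy_t−Δȳ)² = 59.5800
r_1(Δy) = -2.7300 / 59.5800 = -0.046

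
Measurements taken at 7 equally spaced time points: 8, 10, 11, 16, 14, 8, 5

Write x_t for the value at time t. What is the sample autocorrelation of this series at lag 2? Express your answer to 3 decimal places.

Mean x̄ = (8 + 10 + 11 + 16 + 14 + 8 + 5)/7 = 10.2857
Deviations from mean: -2.2857, -0.2857, 0.7143, 5.7143, 3.7143, -2.2857, -5.2857
Σ(x_t−x̄)(x_{t+2}−x̄) = (-1.6327) + (-1.6327) + (2.6531) + (-13.0612) + (-19.6327) = -33.3061
Denominator Σ(x_t−x̄)² = 85.4286
r_2 = -33.3061 / 85.4286 = -0.390

-0.390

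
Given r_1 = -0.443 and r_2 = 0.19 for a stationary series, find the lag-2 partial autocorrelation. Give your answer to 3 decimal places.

φ_{22} = (r_2 − r_1²) / (1 − r_1²)
r_1² = (-0.443)² = 0.196249
Numerator = 0.19 − 0.1962 = -0.0062; denominator = 1 − 0.1962 = 0.8038
φ_{22} = -0.0062 / 0.8038 = -0.008

-0.008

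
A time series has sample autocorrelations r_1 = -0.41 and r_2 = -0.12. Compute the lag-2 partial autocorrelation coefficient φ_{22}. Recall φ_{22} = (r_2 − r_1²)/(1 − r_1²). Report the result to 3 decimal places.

φ_{22} = (r_2 − r_1²) / (1 − r_1²)
r_1² = (-0.41)² = 0.1681
Numerator = -0.12 − 0.1681 = -0.2881; denominator = 1 − 0.1681 = 0.8319
φ_{22} = -0.2881 / 0.8319 = -0.346

-0.346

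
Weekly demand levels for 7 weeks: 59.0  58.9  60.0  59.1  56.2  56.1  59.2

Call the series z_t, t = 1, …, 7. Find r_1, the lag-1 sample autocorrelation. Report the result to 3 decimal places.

Mean z̄ = (59.0 + 58.9 + 60.0 + 59.1 + 56.2 + 56.1 + 59.2)/7 = 58.3571
Deviations from mean: 0.6429, 0.5429, 1.6429, 0.7429, -2.1571, -2.2571, 0.8429
Σ(z_t−z̄)(z_{t+1}−z̄) = (0.3490) + (0.8918) + (1.2204) + (-1.6024) + (4.8690) + (-1.9024) = 3.8253
Denominator Σ(z_t−z̄)² = 14.4171
r_1 = 3.8253 / 14.4171 = 0.265

0.265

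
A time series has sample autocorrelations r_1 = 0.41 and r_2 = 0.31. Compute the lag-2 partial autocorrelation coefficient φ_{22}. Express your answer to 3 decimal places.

φ_{22} = (r_2 − r_1²) / (1 − r_1²)
r_1² = (0.41)² = 0.1681
Numerator = 0.31 − 0.1681 = 0.1419; denominator = 1 − 0.1681 = 0.8319
φ_{22} = 0.1419 / 0.8319 = 0.171

0.171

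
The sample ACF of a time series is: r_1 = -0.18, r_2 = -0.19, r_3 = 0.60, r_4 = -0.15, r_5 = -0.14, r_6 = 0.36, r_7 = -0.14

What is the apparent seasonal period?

3

The largest autocorrelation is r_3 = 0.60, with a weaker echo at lag 6 (0.36); the remaining lags stay at or below -0.14.
The dominant spike at lag 3 indicates a seasonal period of 3.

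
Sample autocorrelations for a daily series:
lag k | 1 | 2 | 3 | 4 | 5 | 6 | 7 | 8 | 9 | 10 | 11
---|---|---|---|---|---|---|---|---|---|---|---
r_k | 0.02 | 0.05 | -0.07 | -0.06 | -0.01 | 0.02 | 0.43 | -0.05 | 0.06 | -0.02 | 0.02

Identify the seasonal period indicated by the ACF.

7

The largest autocorrelation is r_7 = 0.43; the remaining lags stay at or below 0.06.
The dominant spike at lag 7 indicates a seasonal period of 7.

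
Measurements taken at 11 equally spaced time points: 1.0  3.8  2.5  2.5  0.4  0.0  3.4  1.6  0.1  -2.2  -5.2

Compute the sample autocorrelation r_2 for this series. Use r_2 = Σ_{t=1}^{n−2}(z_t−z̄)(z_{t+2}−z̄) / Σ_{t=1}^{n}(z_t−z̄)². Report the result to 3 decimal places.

Mean z̄ = (1.0 + 3.8 + 2.5 + 2.5 + 0.4 + 0.0 + 3.4 + 1.6 + 0.1 − 2.2 − 5.2)/11 = 0.7182
Numerator Σ_{t=1}^{9}(z_t−z̄)(z_{t+2}−z̄) = 2.0875
Denominator Σ(z_t−z̄)² = 68.4364
r_2 = 2.0875 / 68.4364 = 0.031

0.031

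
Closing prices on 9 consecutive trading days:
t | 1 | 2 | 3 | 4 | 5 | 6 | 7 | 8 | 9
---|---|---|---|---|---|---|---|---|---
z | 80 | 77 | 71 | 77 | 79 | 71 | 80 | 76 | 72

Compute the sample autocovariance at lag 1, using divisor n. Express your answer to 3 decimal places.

Mean z̄ = (80 + 77 + 71 + 77 + 79 + 71 + 80 + 76 + 72)/9 = 75.8889
Σ_{t=1}^{8}(z_t−z̄)(z_{t+1}−z̄) = -38.1235
γ_1 = -38.1235 / 9 = -4.236

-4.236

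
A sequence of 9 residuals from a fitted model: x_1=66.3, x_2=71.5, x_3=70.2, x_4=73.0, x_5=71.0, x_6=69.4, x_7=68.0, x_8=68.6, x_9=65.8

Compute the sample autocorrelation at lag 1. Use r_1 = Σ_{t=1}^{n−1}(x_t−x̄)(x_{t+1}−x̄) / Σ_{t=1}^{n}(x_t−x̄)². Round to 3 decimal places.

0.182

Mean x̄ = (66.3 + 71.5 + 70.2 + 73.0 + 71.0 + 69.4 + 68.0 + 68.6 + 65.8)/9 = 69.3111
Numerator Σ_{t=1}^{8}(x_t−x̄)(x_{t+1}−x̄) = 8.3265
Denominator Σ(x_t−x̄)² = 45.6689
r_1 = 8.3265 / 45.6689 = 0.182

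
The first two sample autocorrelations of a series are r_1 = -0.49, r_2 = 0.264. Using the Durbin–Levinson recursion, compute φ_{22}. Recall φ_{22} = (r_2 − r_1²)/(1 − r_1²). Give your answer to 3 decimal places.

φ_{22} = (r_2 − r_1²) / (1 − r_1²)
r_1² = (-0.49)² = 0.2401
Numerator = 0.264 − 0.2401 = 0.0239; denominator = 1 − 0.2401 = 0.7599
φ_{22} = 0.0239 / 0.7599 = 0.031

0.031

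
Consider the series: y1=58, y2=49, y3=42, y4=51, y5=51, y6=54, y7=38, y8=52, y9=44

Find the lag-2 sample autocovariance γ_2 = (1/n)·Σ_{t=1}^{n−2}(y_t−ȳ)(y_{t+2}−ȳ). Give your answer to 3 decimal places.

-2.344

Mean ȳ = (58 + 49 + 42 + 51 + 51 + 54 + 38 + 52 + 44)/9 = 48.7778
Σ_{t=1}^{7}(y_t−ȳ)(y_{t+2}−ȳ) = -21.0988
γ_2 = -21.0988 / 9 = -2.344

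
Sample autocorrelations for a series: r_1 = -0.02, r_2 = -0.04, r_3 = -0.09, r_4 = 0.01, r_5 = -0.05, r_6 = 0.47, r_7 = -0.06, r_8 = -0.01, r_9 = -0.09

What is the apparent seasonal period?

6

The largest autocorrelation is r_6 = 0.47; the remaining lags stay at or below 0.01.
The dominant spike at lag 6 indicates a seasonal period of 6.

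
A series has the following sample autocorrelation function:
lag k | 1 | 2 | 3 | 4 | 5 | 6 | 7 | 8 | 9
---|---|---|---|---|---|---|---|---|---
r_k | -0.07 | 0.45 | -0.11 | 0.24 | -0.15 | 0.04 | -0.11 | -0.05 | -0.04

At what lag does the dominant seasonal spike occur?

The largest autocorrelation is r_2 = 0.45, with a weaker echo at lag 4 (0.24); the remaining lags stay at or below 0.04.
The dominant spike at lag 2 indicates a seasonal period of 2.

2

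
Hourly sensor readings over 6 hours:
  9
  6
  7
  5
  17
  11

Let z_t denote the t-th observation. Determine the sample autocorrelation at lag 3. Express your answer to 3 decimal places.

-0.290

Mean z̄ = (9 + 6 + 7 + 5 + 17 + 11)/6 = 9.1667
Deviations from mean: -0.1667, -3.1667, -2.1667, -4.1667, 7.8333, 1.8333
Numerator Σ_{t=1}^{3}(z_t−z̄)(z_{t+3}−z̄) = -28.0833
Denominator Σ(z_t−z̄)² = 96.8333
r_3 = -28.0833 / 96.8333 = -0.290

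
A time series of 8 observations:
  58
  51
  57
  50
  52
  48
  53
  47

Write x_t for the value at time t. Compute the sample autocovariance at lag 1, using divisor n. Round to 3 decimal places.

-3.750

Mean x̄ = (58 + 51 + 57 + 50 + 52 + 48 + 53 + 47)/8 = 52.0000
Σ_{t=1}^{7}(x_t−x̄)(x_{t+1}−x̄) = -30.0000
γ_1 = -30.0000 / 8 = -3.750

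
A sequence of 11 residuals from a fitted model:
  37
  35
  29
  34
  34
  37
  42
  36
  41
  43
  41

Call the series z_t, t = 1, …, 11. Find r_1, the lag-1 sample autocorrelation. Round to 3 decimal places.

0.492

Mean z̄ = (37 + 35 + 29 + 34 + 34 + 37 + 42 + 36 + 41 + 43 + 41)/11 = 37.1818
Numerator Σ_{t=1}^{10}(z_t−z̄)(z_{t+1}−z̄) = 88.3306
Denominator Σ(z_t−z̄)² = 179.6364
r_1 = 88.3306 / 179.6364 = 0.492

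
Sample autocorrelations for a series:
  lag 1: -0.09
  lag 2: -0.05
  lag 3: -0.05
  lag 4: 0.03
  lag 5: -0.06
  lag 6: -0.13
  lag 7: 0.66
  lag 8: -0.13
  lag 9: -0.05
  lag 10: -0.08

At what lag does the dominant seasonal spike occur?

7

The largest autocorrelation is r_7 = 0.66; the remaining lags stay at or below 0.03.
The dominant spike at lag 7 indicates a seasonal period of 7.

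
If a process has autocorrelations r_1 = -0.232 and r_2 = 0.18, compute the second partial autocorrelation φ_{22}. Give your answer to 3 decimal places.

0.133

φ_{22} = (r_2 − r_1²) / (1 − r_1²)
r_1² = (-0.232)² = 0.053824
Numerator = 0.18 − 0.0538 = 0.1262; denominator = 1 − 0.0538 = 0.9462
φ_{22} = 0.1262 / 0.9462 = 0.133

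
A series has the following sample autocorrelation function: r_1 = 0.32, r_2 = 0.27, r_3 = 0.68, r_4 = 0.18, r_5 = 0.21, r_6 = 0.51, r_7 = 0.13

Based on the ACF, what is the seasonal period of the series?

3

The largest autocorrelation is r_3 = 0.68, with a weaker echo at lag 6 (0.51); the remaining lags stay at or below 0.32. The elevated value at lag 1 (0.32), dropping to 0.27 at lag 2, reflects decaying short-term dependence rather than seasonality.
The dominant spike at lag 3 indicates a seasonal period of 3.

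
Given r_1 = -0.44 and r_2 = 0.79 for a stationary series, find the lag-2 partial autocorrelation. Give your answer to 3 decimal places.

0.740

φ_{22} = (r_2 − r_1²) / (1 − r_1²)
r_1² = (-0.44)² = 0.1936
Numerator = 0.79 − 0.1936 = 0.5964; denominator = 1 − 0.1936 = 0.8064
φ_{22} = 0.5964 / 0.8064 = 0.740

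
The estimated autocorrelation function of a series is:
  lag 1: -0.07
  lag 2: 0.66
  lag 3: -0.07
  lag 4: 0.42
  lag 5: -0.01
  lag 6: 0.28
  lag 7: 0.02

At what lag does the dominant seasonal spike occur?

The largest autocorrelation is r_2 = 0.66, with weaker echoes at lags 4 (0.42) and 6 (0.28); the remaining lags stay at or below 0.02.
The dominant spike at lag 2 indicates a seasonal period of 2.

2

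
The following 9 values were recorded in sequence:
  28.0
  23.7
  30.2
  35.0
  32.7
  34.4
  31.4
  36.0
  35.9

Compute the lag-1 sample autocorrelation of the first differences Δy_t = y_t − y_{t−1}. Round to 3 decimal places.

-0.386

First differences Δy: -4.3, 6.5, 4.8, -2.3, 1.7, -3.0, 4.6, -0.1
Mean of differences = 0.9875
Numerator Σ(Δy_t−Δȳ)(Δy_{t+1}−Δȳ) = -44.1814
Denominator Σ(Δy_t−Δȳ)² = 114.3288
r_1(Δy) = -44.1814 / 114.3288 = -0.386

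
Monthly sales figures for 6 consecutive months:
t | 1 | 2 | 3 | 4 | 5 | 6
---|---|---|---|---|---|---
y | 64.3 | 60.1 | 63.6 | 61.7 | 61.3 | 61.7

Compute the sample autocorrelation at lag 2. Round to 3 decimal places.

Mean ȳ = (64.3 + 60.1 + 63.6 + 61.7 + 61.3 + 61.7)/6 = 62.1167
Deviations from mean: 2.1833, -2.0167, 1.4833, -0.4167, -0.8167, -0.4167
Numerator Σ_{t=1}^{4}(y_t−ȳ)(y_{t+2}−ȳ) = 3.0411
Denominator Σ(y_t−ȳ)² = 12.0483
r_2 = 3.0411 / 12.0483 = 0.252

0.252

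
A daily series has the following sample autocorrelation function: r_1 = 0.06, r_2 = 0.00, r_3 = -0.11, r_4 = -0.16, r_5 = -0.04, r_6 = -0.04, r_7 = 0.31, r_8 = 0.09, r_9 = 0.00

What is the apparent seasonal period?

The largest autocorrelation is r_7 = 0.31; the remaining lags stay at or below 0.09.
The dominant spike at lag 7 indicates a seasonal period of 7.

7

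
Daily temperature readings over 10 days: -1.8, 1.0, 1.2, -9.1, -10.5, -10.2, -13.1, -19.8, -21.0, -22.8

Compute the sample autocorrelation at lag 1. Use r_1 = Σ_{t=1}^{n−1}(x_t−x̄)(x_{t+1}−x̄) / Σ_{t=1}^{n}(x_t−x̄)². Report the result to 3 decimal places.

Mean x̄ = (-1.8 + 1.0 + 1.2 − 9.1 − 10.5 − 10.2 − 13.1 − 19.8 − 21.0 − 22.8)/10 = -10.6100
Numerator Σ_{t=1}^{9}(x_t−x̄)(x_{t+1}−x̄) = 501.4429
Denominator Σ(x_t−x̄)² = 701.5490
r_1 = 501.4429 / 701.5490 = 0.715

0.715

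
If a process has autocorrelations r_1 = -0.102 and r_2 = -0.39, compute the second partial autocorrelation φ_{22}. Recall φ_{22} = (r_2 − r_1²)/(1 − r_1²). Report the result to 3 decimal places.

φ_{22} = (r_2 − r_1²) / (1 − r_1²)
r_1² = (-0.102)² = 0.010404
Numerator = -0.39 − 0.0104 = -0.4004; denominator = 1 − 0.0104 = 0.9896
φ_{22} = -0.4004 / 0.9896 = -0.405

-0.405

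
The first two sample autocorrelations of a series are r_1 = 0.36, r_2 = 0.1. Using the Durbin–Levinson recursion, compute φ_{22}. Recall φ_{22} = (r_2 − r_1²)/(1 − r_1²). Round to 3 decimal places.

-0.034

φ_{22} = (r_2 − r_1²) / (1 − r_1²)
r_1² = (0.36)² = 0.1296
Numerator = 0.1 − 0.1296 = -0.0296; denominator = 1 − 0.1296 = 0.8704
φ_{22} = -0.0296 / 0.8704 = -0.034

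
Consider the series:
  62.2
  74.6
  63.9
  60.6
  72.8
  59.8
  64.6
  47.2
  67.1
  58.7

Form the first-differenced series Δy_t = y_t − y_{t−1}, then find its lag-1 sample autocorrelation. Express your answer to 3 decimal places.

-0.691

First differences Δy: 12.4, -10.7, -3.3, 12.2, -13.0, 4.8, -17.4, 19.9, -8.4
Mean of differences = -0.3889
Numerator Σ(Δy_t−Δȳ)(Δy_{t+1}−Δȳ) = -958.6379
Denominator Σ(Δy_t−Δȳ)² = 1387.9889
r_1(Δy) = -958.6379 / 1387.9889 = -0.691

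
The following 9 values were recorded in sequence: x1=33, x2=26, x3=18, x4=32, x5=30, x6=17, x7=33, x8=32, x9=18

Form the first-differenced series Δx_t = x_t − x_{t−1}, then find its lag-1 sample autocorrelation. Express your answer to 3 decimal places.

-0.287

First differences Δx: -7, -8, 14, -2, -13, 16, -1, -14
Mean of differences = -1.8750
Numerator Σ(Δx_t−Δx̄)(Δx_{t+1}−Δx̄) = -260.2656
Denominator Σ(Δx_t−Δx̄)² = 906.8750
r_1(Δx) = -260.2656 / 906.8750 = -0.287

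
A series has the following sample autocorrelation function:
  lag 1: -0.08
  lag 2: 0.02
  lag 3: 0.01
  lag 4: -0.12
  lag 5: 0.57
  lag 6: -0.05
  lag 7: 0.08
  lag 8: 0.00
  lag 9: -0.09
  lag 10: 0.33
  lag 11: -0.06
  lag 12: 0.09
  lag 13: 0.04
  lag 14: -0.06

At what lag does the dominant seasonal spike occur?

The largest autocorrelation is r_5 = 0.57, with a weaker echo at lag 10 (0.33); the remaining lags stay at or below 0.09.
The dominant spike at lag 5 indicates a seasonal period of 5.

5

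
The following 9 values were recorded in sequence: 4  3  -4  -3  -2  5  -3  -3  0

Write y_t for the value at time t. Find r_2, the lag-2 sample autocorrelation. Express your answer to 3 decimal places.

Mean ȳ = (4 + 3 − 4 − 3 − 2 + 5 − 3 − 3 + 0)/9 = -0.3333
Numerator Σ_{t=1}^{7}(y_t−ȳ)(y_{t+2}−ȳ) = -43.5556
Denominator Σ(y_t−ȳ)² = 96.0000
r_2 = -43.5556 / 96.0000 = -0.454

-0.454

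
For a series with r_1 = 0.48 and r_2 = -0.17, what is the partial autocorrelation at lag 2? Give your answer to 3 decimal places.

φ_{22} = (r_2 − r_1²) / (1 − r_1²)
r_1² = (0.48)² = 0.2304
Numerator = -0.17 − 0.2304 = -0.4004; denominator = 1 − 0.2304 = 0.7696
φ_{22} = -0.4004 / 0.7696 = -0.520

-0.520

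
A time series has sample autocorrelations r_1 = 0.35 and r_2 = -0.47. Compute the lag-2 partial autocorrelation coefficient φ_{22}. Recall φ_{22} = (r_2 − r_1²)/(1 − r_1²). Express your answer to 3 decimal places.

-0.675

φ_{22} = (r_2 − r_1²) / (1 − r_1²)
r_1² = (0.35)² = 0.1225
Numerator = -0.47 − 0.1225 = -0.5925; denominator = 1 − 0.1225 = 0.8775
φ_{22} = -0.5925 / 0.8775 = -0.675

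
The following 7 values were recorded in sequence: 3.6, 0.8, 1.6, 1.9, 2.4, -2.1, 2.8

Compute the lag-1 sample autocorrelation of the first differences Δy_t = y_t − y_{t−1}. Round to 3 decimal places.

First differences Δy: -2.8, 0.8, 0.3, 0.5, -4.5, 4.9
Mean of differences = -0.1333
Numerator Σ(Δy_t−Δȳ)(Δy_{t+1}−Δȳ) = -26.5544
Denominator Σ(Δy_t−Δȳ)² = 52.9733
r_1(Δy) = -26.5544 / 52.9733 = -0.501

-0.501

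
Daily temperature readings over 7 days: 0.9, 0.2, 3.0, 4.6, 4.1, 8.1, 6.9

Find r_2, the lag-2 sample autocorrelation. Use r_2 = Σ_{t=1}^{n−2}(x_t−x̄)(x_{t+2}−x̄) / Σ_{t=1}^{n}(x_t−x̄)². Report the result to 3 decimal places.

Mean x̄ = (0.9 + 0.2 + 3.0 + 4.6 + 4.1 + 8.1 + 6.9)/7 = 3.9714
Numerator Σ_{t=1}^{5}(x_t−x̄)(x_{t+2}−x̄) = 3.4598
Denominator Σ(x_t−x̄)² = 50.6343
r_2 = 3.4598 / 50.6343 = 0.068

0.068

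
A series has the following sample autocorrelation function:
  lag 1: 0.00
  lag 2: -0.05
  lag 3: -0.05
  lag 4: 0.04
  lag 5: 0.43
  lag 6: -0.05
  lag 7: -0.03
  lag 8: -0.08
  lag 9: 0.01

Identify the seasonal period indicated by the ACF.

5

The largest autocorrelation is r_5 = 0.43; the remaining lags stay at or below 0.04.
The dominant spike at lag 5 indicates a seasonal period of 5.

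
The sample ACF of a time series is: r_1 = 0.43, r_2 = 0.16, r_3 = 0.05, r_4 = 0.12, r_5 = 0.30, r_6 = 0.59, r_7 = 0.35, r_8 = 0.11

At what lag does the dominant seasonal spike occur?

6

The largest autocorrelation is r_6 = 0.59; the remaining lags stay at or below 0.43. The elevated value at lag 1 (0.43), dropping to 0.16 at lag 2, reflects decaying short-term dependence rather than seasonality.
The dominant spike at lag 6 indicates a seasonal period of 6.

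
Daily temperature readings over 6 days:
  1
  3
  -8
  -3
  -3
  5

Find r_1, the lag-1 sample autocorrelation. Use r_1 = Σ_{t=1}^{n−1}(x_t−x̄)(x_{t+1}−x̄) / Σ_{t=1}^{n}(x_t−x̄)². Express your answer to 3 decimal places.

-0.114

Mean x̄ = (1 + 3 − 8 − 3 − 3 + 5)/6 = -0.8333
Deviations from mean: 1.8333, 3.8333, -7.1667, -2.1667, -2.1667, 5.8333
Σ(x_t−x̄)(x_{t+1}−x̄) = (7.0278) + (-27.4722) + (15.5278) + (4.6944) + (-12.6389) = -12.8611
Denominator Σ(x_t−x̄)² = 112.8333
r_1 = -12.8611 / 112.8333 = -0.114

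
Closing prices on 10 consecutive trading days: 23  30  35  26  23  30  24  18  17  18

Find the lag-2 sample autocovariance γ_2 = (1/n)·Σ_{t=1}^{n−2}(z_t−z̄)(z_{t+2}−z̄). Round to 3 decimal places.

Mean z̄ = (23 + 30 + 35 + 26 + 23 + 30 + 24 + 18 + 17 + 18)/10 = 24.4000
Σ_{t=1}^{8}(z_t−z̄)(z_{t+2}−z̄) = -3.1200
γ_2 = -3.1200 / 10 = -0.312

-0.312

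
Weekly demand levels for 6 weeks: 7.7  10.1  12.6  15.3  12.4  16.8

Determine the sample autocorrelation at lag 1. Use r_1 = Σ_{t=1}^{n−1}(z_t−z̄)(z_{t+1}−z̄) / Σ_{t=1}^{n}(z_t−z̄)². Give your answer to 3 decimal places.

Mean z̄ = (7.7 + 10.1 + 12.6 + 15.3 + 12.4 + 16.8)/6 = 12.4833
Deviations from mean: -4.7833, -2.3833, 0.1167, 2.8167, -0.0833, 4.3167
Σ(z_t−z̄)(z_{t+1}−z̄) = (11.4003) + (-0.2781) + (0.3286) + (-0.2347) + (-0.3597) = 10.8564
Denominator Σ(z_t−z̄)² = 55.1483
r_1 = 10.8564 / 55.1483 = 0.197

0.197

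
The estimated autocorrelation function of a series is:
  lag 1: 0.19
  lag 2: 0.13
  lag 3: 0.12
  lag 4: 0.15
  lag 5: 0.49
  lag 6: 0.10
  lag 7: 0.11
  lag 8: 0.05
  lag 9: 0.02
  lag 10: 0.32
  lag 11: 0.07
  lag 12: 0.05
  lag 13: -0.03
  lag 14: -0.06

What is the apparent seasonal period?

5

The largest autocorrelation is r_5 = 0.49, with a weaker echo at lag 10 (0.32); the remaining lags stay at or below 0.19.
The dominant spike at lag 5 indicates a seasonal period of 5.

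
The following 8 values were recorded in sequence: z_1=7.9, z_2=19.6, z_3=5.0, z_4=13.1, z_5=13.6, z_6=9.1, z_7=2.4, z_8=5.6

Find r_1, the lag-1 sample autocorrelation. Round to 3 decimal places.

Mean z̄ = (7.9 + 19.6 + 5.0 + 13.1 + 13.6 + 9.1 + 2.4 + 5.6)/8 = 9.5375
Deviations from mean: -1.6375, 10.0625, -4.5375, 3.5625, 4.0625, -0.4375, -7.1375, -3.9375
Numerator Σ_{t=1}^{7}(z_t−z̄)(z_{t+1}−z̄) = -34.3789
Denominator Σ(z_t−z̄)² = 220.3588
r_1 = -34.3789 / 220.3588 = -0.156

-0.156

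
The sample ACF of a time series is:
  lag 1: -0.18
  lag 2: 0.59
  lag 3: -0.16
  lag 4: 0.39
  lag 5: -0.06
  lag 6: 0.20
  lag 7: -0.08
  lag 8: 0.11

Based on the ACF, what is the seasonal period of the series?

The largest autocorrelation is r_2 = 0.59, with weaker echoes at lags 4 (0.39) and 6 (0.20); the remaining lags stay at or below 0.11.
The dominant spike at lag 2 indicates a seasonal period of 2.

2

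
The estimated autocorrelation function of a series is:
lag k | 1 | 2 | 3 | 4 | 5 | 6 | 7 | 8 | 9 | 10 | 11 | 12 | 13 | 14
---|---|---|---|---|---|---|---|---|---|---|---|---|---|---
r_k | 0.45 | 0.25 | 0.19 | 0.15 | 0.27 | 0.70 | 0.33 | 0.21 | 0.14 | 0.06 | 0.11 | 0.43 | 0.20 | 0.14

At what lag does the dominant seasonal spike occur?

6

The largest autocorrelation is r_6 = 0.70; the remaining lags stay at or below 0.45. The elevated value at lag 1 (0.45), dropping to 0.25 at lag 2, reflects decaying short-term dependence rather than seasonality.
The dominant spike at lag 6 indicates a seasonal period of 6.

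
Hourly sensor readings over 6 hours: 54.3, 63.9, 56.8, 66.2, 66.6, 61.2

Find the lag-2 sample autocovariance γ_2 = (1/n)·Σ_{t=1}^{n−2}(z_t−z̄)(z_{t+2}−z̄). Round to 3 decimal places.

Mean z̄ = (54.3 + 63.9 + 56.8 + 66.2 + 66.6 + 61.2)/6 = 61.5000
Deviations: -7.2000, 2.4000, -4.7000, 4.7000, 5.1000, -0.3000
Σ_{t=1}^{4}(z_t−z̄)(z_{t+2}−z̄) = 19.7400
γ_2 = 19.7400 / 6 = 3.290

3.290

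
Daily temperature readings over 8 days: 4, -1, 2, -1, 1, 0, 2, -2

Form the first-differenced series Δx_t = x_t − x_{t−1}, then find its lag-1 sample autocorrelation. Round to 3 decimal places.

-0.639

First differences Δx: -5, 3, -3, 2, -1, 2, -4
Mean of differences = -0.8571
Numerator Σ(Δx_t−Δx̄)(Δx_{t+1}−Δx̄) = -40.1633
Denominator Σ(Δx_t−Δx̄)² = 62.8571
r_1(Δx) = -40.1633 / 62.8571 = -0.639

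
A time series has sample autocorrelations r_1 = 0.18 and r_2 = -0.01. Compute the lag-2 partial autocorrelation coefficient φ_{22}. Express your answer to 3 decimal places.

φ_{22} = (r_2 − r_1²) / (1 − r_1²)
r_1² = (0.18)² = 0.0324
Numerator = -0.01 − 0.0324 = -0.0424; denominator = 1 − 0.0324 = 0.9676
φ_{22} = -0.0424 / 0.9676 = -0.044

-0.044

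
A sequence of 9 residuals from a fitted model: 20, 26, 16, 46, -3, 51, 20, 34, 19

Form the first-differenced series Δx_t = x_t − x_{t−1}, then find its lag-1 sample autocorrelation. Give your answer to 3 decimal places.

-0.878

First differences Δx: 6, -10, 30, -49, 54, -31, 14, -15
Mean of differences = -0.1250
Numerator Σ(Δx_t−Δx̄)(Δx_{t+1}−Δx̄) = -6793.0156
Denominator Σ(Δx_t−Δx̄)² = 7734.8750
r_1(Δx) = -6793.0156 / 7734.8750 = -0.878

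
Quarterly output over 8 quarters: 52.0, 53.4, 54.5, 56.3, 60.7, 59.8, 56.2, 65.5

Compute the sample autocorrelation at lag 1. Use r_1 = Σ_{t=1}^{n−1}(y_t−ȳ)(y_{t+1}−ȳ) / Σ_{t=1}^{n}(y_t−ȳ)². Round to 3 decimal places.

0.200

Mean ȳ = (52.0 + 53.4 + 54.5 + 56.3 + 60.7 + 59.8 + 56.2 + 65.5)/8 = 57.3000
Deviations from mean: -5.3000, -3.9000, -2.8000, -1.0000, 3.4000, 2.5000, -1.1000, 8.2000
Σ(y_t−ȳ)(y_{t+1}−ȳ) = (20.6700) + (10.9200) + (2.8000) + (-3.4000) + (8.5000) + (-2.7500) + (-9.0200) = 27.7200
Denominator Σ(y_t−ȳ)² = 138.4000
r_1 = 27.7200 / 138.4000 = 0.200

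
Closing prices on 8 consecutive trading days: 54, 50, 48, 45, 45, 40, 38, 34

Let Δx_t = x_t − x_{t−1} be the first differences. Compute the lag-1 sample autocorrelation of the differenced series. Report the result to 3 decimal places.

-0.620

First differences Δx: -4, -2, -3, 0, -5, -2, -4
Mean of differences = -2.8571
Numerator Σ(Δx_t−Δx̄)(Δx_{t+1}−Δx̄) = -10.4490
Denominator Σ(Δx_t−Δx̄)² = 16.8571
r_1(Δx) = -10.4490 / 16.8571 = -0.620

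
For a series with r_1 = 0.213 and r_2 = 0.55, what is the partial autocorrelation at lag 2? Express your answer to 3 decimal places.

φ_{22} = (r_2 − r_1²) / (1 − r_1²)
r_1² = (0.213)² = 0.045369
Numerator = 0.55 − 0.0454 = 0.5046; denominator = 1 − 0.0454 = 0.9546
φ_{22} = 0.5046 / 0.9546 = 0.529

0.529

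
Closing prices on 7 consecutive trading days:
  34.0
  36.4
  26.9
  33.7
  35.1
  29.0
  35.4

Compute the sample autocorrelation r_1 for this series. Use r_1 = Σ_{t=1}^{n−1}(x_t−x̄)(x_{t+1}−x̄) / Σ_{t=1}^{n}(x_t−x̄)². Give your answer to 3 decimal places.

Mean x̄ = (34.0 + 36.4 + 26.9 + 33.7 + 35.1 + 29.0 + 35.4)/7 = 32.9286
Σ(x_t−x̄)(x_{t+1}−x̄) = (3.7194) + (-20.9278) + (-4.6506) + (1.6751) + (-8.5306) + (-9.7092) = -38.4237
Denominator Σ(x_t−x̄)² = 76.3943
r_1 = -38.4237 / 76.3943 = -0.503

-0.503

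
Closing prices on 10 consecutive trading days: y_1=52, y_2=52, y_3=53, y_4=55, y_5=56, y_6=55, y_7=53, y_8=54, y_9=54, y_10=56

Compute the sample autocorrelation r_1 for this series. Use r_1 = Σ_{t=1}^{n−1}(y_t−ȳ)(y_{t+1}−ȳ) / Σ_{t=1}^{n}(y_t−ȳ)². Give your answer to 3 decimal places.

Mean ȳ = (52 + 52 + 53 + 55 + 56 + 55 + 53 + 54 + 54 + 56)/10 = 54.0000
Numerator Σ_{t=1}^{9}(y_t−ȳ)(y_{t+1}−ȳ) = 8.0000
Denominator Σ(y_t−ȳ)² = 20.0000
r_1 = 8.0000 / 20.0000 = 0.400

0.400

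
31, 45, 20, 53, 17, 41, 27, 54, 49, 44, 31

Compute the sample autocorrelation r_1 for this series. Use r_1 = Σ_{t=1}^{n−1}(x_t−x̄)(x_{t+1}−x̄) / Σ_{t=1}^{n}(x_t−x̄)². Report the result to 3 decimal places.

Mean x̄ = (31 + 45 + 20 + 53 + 17 + 41 + 27 + 54 + 49 + 44 + 31)/11 = 37.4545
Numerator Σ_{t=1}^{10}(x_t−x̄)(x_{t+1}−x̄) = -827.9339
Denominator Σ(x_t−x̄)² = 1676.7273
r_1 = -827.9339 / 1676.7273 = -0.494

-0.494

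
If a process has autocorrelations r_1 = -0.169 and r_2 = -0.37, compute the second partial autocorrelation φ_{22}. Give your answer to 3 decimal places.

-0.410

φ_{22} = (r_2 − r_1²) / (1 − r_1²)
r_1² = (-0.169)² = 0.028561
Numerator = -0.37 − 0.0286 = -0.3986; denominator = 1 − 0.0286 = 0.9714
φ_{22} = -0.3986 / 0.9714 = -0.410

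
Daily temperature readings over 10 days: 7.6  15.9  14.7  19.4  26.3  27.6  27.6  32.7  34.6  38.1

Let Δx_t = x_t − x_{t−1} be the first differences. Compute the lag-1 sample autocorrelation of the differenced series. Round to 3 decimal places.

First differences Δx: 8.3, -1.2, 4.7, 6.9, 1.3, 0.0, 5.1, 1.9, 3.5
Mean of differences = 3.3889
Numerator Σ(Δx_t−Δx̄)(Δx_{t+1}−Δx̄) = -32.7168
Denominator Σ(Δx_t−Δx̄)² = 80.2289
r_1(Δx) = -32.7168 / 80.2289 = -0.408

-0.408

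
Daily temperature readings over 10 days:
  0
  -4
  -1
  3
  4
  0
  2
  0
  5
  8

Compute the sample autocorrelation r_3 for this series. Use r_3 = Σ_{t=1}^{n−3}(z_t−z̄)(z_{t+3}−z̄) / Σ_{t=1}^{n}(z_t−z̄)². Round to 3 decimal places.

Mean z̄ = (0 − 4 − 1 + 3 + 4 + 0 + 2 + 0 + 5 + 8)/10 = 1.7000
Numerator Σ_{t=1}^{7}(z_t−z̄)(z_{t+3}−z̄) = -17.9700
Denominator Σ(z_t−z̄)² = 106.1000
r_3 = -17.9700 / 106.1000 = -0.169

-0.169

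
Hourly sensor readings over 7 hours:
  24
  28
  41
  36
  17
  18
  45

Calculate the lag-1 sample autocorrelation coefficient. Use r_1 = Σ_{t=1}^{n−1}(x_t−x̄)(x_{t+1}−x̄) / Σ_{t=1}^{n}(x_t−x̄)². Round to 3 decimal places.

-0.065

Mean x̄ = (24 + 28 + 41 + 36 + 17 + 18 + 45)/7 = 29.8571
Deviations from mean: -5.8571, -1.8571, 11.1429, 6.1429, -12.8571, -11.8571, 15.1429
Numerator Σ_{t=1}^{6}(x_t−x̄)(x_{t+1}−x̄) = -47.4490
Denominator Σ(x_t−x̄)² = 734.8571
r_1 = -47.4490 / 734.8571 = -0.065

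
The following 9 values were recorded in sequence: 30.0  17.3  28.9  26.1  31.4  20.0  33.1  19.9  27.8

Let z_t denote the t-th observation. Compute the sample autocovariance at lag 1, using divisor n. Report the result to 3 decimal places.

Mean z̄ = (30.0 + 17.3 + 28.9 + 26.1 + 31.4 + 20.0 + 33.1 + 19.9 + 27.8)/9 = 26.0556
Σ_{t=1}^{8}(z_t−z̄)(z_{t+1}−z̄) = -188.1986
γ_1 = -188.1986 / 9 = -20.911

-20.911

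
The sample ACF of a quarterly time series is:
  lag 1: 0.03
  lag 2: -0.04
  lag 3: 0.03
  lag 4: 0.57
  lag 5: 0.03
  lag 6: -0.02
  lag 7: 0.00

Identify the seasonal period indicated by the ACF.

4

The largest autocorrelation is r_4 = 0.57; the remaining lags stay at or below 0.03.
The dominant spike at lag 4 indicates a seasonal period of 4.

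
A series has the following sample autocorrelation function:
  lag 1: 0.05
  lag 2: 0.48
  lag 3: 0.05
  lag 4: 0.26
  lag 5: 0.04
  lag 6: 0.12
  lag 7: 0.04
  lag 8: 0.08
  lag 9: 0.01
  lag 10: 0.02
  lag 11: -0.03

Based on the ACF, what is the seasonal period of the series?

The largest autocorrelation is r_2 = 0.48, with a weaker echo at lag 4 (0.26); the remaining lags stay at or below 0.12.
The dominant spike at lag 2 indicates a seasonal period of 2.

2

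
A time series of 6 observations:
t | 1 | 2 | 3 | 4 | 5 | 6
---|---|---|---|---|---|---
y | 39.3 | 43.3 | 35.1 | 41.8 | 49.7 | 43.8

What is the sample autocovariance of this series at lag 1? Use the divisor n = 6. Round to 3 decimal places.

Mean ȳ = (39.3 + 43.3 + 35.1 + 41.8 + 49.7 + 43.8)/6 = 42.1667
Deviations: -2.8667, 1.1333, -7.0667, -0.3667, 7.5333, 1.6333
Σ_{t=1}^{5}(y_t−ȳ)(y_{t+1}−ȳ) = 0.8756
γ_1 = 0.8756 / 6 = 0.146

0.146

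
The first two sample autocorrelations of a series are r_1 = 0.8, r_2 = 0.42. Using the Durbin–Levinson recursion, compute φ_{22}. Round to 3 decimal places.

φ_{22} = (r_2 − r_1²) / (1 − r_1²)
r_1² = (0.8)² = 0.64
Numerator = 0.42 − 0.6400 = -0.2200; denominator = 1 − 0.6400 = 0.3600
φ_{22} = -0.2200 / 0.3600 = -0.611

-0.611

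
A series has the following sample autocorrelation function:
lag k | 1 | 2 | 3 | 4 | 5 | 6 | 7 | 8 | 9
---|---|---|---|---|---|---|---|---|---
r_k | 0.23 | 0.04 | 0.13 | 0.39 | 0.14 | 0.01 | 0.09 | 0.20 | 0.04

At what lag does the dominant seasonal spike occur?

The largest autocorrelation is r_4 = 0.39; the remaining lags stay at or below 0.23. The elevated value at lag 1 (0.23), dropping to 0.04 at lag 2, reflects decaying short-term dependence rather than seasonality.
The dominant spike at lag 4 indicates a seasonal period of 4.

4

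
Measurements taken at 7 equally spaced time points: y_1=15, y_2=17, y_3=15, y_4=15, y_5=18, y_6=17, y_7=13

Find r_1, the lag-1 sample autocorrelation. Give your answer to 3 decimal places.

Mean ȳ = (15 + 17 + 15 + 15 + 18 + 17 + 13)/7 = 15.7143
Σ(y_t−ȳ)(y_{t+1}−ȳ) = (-0.9184) + (-0.9184) + (0.5102) + (-1.6327) + (2.9388) + (-3.4898) = -3.5102
Denominator Σ(y_t−ȳ)² = 17.4286
r_1 = -3.5102 / 17.4286 = -0.201

-0.201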